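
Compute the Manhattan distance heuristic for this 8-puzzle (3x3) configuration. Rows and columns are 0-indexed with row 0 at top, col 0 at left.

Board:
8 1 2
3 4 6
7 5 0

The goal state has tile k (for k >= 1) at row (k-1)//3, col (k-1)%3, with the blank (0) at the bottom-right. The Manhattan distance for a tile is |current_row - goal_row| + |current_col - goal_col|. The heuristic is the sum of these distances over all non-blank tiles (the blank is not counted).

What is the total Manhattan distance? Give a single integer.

Tile 8: at (0,0), goal (2,1), distance |0-2|+|0-1| = 3
Tile 1: at (0,1), goal (0,0), distance |0-0|+|1-0| = 1
Tile 2: at (0,2), goal (0,1), distance |0-0|+|2-1| = 1
Tile 3: at (1,0), goal (0,2), distance |1-0|+|0-2| = 3
Tile 4: at (1,1), goal (1,0), distance |1-1|+|1-0| = 1
Tile 6: at (1,2), goal (1,2), distance |1-1|+|2-2| = 0
Tile 7: at (2,0), goal (2,0), distance |2-2|+|0-0| = 0
Tile 5: at (2,1), goal (1,1), distance |2-1|+|1-1| = 1
Sum: 3 + 1 + 1 + 3 + 1 + 0 + 0 + 1 = 10

Answer: 10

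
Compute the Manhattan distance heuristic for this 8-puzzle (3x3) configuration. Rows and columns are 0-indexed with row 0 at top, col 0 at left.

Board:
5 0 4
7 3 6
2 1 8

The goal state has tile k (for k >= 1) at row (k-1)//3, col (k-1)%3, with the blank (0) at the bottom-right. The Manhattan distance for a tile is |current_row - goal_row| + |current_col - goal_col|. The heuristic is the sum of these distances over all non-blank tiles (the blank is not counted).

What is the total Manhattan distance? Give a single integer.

Tile 5: (0,0)->(1,1) = 2
Tile 4: (0,2)->(1,0) = 3
Tile 7: (1,0)->(2,0) = 1
Tile 3: (1,1)->(0,2) = 2
Tile 6: (1,2)->(1,2) = 0
Tile 2: (2,0)->(0,1) = 3
Tile 1: (2,1)->(0,0) = 3
Tile 8: (2,2)->(2,1) = 1
Sum: 2 + 3 + 1 + 2 + 0 + 3 + 3 + 1 = 15

Answer: 15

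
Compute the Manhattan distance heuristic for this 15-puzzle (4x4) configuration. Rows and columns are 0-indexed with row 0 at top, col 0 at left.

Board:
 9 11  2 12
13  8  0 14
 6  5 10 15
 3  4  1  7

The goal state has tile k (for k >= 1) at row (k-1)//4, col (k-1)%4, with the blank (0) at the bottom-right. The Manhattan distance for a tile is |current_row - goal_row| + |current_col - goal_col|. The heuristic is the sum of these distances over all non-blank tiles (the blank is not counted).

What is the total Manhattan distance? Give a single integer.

Answer: 41

Derivation:
Tile 9: at (0,0), goal (2,0), distance |0-2|+|0-0| = 2
Tile 11: at (0,1), goal (2,2), distance |0-2|+|1-2| = 3
Tile 2: at (0,2), goal (0,1), distance |0-0|+|2-1| = 1
Tile 12: at (0,3), goal (2,3), distance |0-2|+|3-3| = 2
Tile 13: at (1,0), goal (3,0), distance |1-3|+|0-0| = 2
Tile 8: at (1,1), goal (1,3), distance |1-1|+|1-3| = 2
Tile 14: at (1,3), goal (3,1), distance |1-3|+|3-1| = 4
Tile 6: at (2,0), goal (1,1), distance |2-1|+|0-1| = 2
Tile 5: at (2,1), goal (1,0), distance |2-1|+|1-0| = 2
Tile 10: at (2,2), goal (2,1), distance |2-2|+|2-1| = 1
Tile 15: at (2,3), goal (3,2), distance |2-3|+|3-2| = 2
Tile 3: at (3,0), goal (0,2), distance |3-0|+|0-2| = 5
Tile 4: at (3,1), goal (0,3), distance |3-0|+|1-3| = 5
Tile 1: at (3,2), goal (0,0), distance |3-0|+|2-0| = 5
Tile 7: at (3,3), goal (1,2), distance |3-1|+|3-2| = 3
Sum: 2 + 3 + 1 + 2 + 2 + 2 + 4 + 2 + 2 + 1 + 2 + 5 + 5 + 5 + 3 = 41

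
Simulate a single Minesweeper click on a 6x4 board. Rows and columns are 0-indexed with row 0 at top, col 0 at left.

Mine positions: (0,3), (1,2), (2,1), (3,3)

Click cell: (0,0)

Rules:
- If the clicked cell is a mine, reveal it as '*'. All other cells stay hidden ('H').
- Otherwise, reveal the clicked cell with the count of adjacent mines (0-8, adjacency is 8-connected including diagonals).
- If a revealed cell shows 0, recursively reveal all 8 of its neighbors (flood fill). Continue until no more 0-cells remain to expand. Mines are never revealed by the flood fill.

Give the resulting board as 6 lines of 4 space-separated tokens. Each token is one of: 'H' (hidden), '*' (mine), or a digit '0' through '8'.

0 1 H H
1 2 H H
H H H H
H H H H
H H H H
H H H H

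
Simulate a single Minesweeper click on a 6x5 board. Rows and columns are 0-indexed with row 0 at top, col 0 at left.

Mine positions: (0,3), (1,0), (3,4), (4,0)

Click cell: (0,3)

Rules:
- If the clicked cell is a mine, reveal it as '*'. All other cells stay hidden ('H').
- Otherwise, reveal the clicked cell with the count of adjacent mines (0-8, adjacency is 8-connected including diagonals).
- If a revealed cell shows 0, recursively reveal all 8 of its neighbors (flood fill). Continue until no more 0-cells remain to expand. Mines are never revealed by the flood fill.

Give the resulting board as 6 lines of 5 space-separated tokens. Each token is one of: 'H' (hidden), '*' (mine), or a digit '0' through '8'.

H H H * H
H H H H H
H H H H H
H H H H H
H H H H H
H H H H H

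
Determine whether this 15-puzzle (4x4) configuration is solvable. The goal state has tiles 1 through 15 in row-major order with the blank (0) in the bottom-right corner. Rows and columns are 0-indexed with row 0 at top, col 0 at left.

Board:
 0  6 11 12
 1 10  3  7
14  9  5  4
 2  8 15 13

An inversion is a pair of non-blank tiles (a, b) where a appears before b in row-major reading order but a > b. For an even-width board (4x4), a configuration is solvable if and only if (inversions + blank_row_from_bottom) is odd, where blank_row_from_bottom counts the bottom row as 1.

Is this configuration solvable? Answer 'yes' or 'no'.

Answer: no

Derivation:
Inversions: 48
Blank is in row 0 (0-indexed from top), which is row 4 counting from the bottom (bottom = 1).
48 + 4 = 52, which is even, so the puzzle is not solvable.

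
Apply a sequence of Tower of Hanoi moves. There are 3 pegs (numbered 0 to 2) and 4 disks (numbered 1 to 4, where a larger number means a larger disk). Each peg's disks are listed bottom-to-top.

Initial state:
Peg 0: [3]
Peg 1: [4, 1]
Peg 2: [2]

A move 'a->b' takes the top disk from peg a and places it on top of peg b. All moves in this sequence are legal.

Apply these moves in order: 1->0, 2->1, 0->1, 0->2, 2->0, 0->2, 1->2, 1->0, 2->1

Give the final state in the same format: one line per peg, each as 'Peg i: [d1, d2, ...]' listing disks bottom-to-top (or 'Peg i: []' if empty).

Answer: Peg 0: [2]
Peg 1: [4, 1]
Peg 2: [3]

Derivation:
After move 1 (1->0):
Peg 0: [3, 1]
Peg 1: [4]
Peg 2: [2]

After move 2 (2->1):
Peg 0: [3, 1]
Peg 1: [4, 2]
Peg 2: []

After move 3 (0->1):
Peg 0: [3]
Peg 1: [4, 2, 1]
Peg 2: []

After move 4 (0->2):
Peg 0: []
Peg 1: [4, 2, 1]
Peg 2: [3]

After move 5 (2->0):
Peg 0: [3]
Peg 1: [4, 2, 1]
Peg 2: []

After move 6 (0->2):
Peg 0: []
Peg 1: [4, 2, 1]
Peg 2: [3]

After move 7 (1->2):
Peg 0: []
Peg 1: [4, 2]
Peg 2: [3, 1]

After move 8 (1->0):
Peg 0: [2]
Peg 1: [4]
Peg 2: [3, 1]

After move 9 (2->1):
Peg 0: [2]
Peg 1: [4, 1]
Peg 2: [3]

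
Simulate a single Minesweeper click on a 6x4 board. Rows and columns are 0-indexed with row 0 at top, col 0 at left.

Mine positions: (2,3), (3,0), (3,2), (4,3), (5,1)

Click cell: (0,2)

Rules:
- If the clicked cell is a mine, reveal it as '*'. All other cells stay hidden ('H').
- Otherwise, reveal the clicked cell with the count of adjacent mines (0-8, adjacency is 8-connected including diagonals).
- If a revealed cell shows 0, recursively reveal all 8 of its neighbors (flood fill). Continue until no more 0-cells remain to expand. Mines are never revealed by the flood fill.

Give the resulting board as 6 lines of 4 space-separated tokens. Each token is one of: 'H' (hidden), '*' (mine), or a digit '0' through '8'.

0 0 0 0
0 0 1 1
1 2 2 H
H H H H
H H H H
H H H H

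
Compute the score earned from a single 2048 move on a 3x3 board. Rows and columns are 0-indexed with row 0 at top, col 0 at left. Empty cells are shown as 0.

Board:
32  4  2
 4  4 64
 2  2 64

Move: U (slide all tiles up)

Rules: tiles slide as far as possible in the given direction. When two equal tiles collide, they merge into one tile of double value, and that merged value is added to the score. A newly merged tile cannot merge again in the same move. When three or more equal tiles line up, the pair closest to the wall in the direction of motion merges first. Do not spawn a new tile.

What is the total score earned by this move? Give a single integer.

Slide up:
col 0: [32, 4, 2] -> [32, 4, 2]  score +0 (running 0)
col 1: [4, 4, 2] -> [8, 2, 0]  score +8 (running 8)
col 2: [2, 64, 64] -> [2, 128, 0]  score +128 (running 136)
Board after move:
 32   8   2
  4   2 128
  2   0   0

Answer: 136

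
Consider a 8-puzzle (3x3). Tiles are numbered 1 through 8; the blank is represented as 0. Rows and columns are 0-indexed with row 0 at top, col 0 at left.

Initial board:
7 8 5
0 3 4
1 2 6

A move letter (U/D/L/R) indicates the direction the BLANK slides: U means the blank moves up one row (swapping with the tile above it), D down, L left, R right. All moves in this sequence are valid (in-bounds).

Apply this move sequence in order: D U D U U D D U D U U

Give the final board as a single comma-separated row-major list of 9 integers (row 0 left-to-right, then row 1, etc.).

Answer: 0, 8, 5, 7, 3, 4, 1, 2, 6

Derivation:
After move 1 (D):
7 8 5
1 3 4
0 2 6

After move 2 (U):
7 8 5
0 3 4
1 2 6

After move 3 (D):
7 8 5
1 3 4
0 2 6

After move 4 (U):
7 8 5
0 3 4
1 2 6

After move 5 (U):
0 8 5
7 3 4
1 2 6

After move 6 (D):
7 8 5
0 3 4
1 2 6

After move 7 (D):
7 8 5
1 3 4
0 2 6

After move 8 (U):
7 8 5
0 3 4
1 2 6

After move 9 (D):
7 8 5
1 3 4
0 2 6

After move 10 (U):
7 8 5
0 3 4
1 2 6

After move 11 (U):
0 8 5
7 3 4
1 2 6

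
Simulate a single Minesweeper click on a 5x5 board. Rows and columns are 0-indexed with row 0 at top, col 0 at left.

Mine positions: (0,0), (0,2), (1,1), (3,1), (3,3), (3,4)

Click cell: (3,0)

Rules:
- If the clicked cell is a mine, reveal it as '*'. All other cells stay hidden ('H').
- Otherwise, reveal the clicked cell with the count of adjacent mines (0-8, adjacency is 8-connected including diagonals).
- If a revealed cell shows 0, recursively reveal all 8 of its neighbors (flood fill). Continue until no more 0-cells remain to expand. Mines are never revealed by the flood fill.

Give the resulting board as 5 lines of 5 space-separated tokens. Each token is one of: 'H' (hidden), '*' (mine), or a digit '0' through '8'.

H H H H H
H H H H H
H H H H H
1 H H H H
H H H H H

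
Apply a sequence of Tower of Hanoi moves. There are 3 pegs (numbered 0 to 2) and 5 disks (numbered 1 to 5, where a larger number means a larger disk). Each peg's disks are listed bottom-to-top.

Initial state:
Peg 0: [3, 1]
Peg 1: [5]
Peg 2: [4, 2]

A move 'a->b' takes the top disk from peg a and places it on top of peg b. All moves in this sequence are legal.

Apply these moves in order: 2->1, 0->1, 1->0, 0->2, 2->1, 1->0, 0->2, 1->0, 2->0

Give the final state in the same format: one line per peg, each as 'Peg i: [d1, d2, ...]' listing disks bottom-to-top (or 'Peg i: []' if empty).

Answer: Peg 0: [3, 2, 1]
Peg 1: [5]
Peg 2: [4]

Derivation:
After move 1 (2->1):
Peg 0: [3, 1]
Peg 1: [5, 2]
Peg 2: [4]

After move 2 (0->1):
Peg 0: [3]
Peg 1: [5, 2, 1]
Peg 2: [4]

After move 3 (1->0):
Peg 0: [3, 1]
Peg 1: [5, 2]
Peg 2: [4]

After move 4 (0->2):
Peg 0: [3]
Peg 1: [5, 2]
Peg 2: [4, 1]

After move 5 (2->1):
Peg 0: [3]
Peg 1: [5, 2, 1]
Peg 2: [4]

After move 6 (1->0):
Peg 0: [3, 1]
Peg 1: [5, 2]
Peg 2: [4]

After move 7 (0->2):
Peg 0: [3]
Peg 1: [5, 2]
Peg 2: [4, 1]

After move 8 (1->0):
Peg 0: [3, 2]
Peg 1: [5]
Peg 2: [4, 1]

After move 9 (2->0):
Peg 0: [3, 2, 1]
Peg 1: [5]
Peg 2: [4]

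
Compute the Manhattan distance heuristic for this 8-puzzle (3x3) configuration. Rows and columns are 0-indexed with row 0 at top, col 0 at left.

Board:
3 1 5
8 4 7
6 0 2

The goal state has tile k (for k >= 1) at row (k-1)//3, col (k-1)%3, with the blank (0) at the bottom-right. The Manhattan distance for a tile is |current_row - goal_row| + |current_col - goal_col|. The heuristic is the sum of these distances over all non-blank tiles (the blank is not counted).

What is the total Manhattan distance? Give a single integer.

Answer: 17

Derivation:
Tile 3: at (0,0), goal (0,2), distance |0-0|+|0-2| = 2
Tile 1: at (0,1), goal (0,0), distance |0-0|+|1-0| = 1
Tile 5: at (0,2), goal (1,1), distance |0-1|+|2-1| = 2
Tile 8: at (1,0), goal (2,1), distance |1-2|+|0-1| = 2
Tile 4: at (1,1), goal (1,0), distance |1-1|+|1-0| = 1
Tile 7: at (1,2), goal (2,0), distance |1-2|+|2-0| = 3
Tile 6: at (2,0), goal (1,2), distance |2-1|+|0-2| = 3
Tile 2: at (2,2), goal (0,1), distance |2-0|+|2-1| = 3
Sum: 2 + 1 + 2 + 2 + 1 + 3 + 3 + 3 = 17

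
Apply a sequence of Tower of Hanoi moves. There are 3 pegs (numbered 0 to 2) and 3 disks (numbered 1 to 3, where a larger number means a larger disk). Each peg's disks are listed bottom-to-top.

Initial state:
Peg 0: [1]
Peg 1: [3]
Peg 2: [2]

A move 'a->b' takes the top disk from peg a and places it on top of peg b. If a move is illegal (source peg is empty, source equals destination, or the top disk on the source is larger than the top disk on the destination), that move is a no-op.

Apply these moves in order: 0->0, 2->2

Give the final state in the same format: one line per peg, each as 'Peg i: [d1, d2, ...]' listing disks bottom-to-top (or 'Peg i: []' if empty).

After move 1 (0->0):
Peg 0: [1]
Peg 1: [3]
Peg 2: [2]

After move 2 (2->2):
Peg 0: [1]
Peg 1: [3]
Peg 2: [2]

Answer: Peg 0: [1]
Peg 1: [3]
Peg 2: [2]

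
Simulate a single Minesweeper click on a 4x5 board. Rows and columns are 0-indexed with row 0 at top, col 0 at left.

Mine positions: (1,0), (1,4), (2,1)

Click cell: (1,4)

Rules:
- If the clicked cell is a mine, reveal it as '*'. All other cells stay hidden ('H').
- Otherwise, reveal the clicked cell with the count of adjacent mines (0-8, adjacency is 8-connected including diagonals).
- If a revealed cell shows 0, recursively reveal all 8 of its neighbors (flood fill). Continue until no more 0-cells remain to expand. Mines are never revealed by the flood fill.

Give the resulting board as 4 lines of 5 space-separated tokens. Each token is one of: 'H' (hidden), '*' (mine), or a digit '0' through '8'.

H H H H H
H H H H *
H H H H H
H H H H H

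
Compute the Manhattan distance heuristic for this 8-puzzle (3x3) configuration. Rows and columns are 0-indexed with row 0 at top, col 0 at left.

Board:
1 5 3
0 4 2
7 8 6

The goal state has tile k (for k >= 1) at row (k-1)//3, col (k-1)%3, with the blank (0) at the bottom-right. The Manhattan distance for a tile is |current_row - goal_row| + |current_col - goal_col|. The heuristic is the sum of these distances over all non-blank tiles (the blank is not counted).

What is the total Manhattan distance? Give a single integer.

Tile 1: (0,0)->(0,0) = 0
Tile 5: (0,1)->(1,1) = 1
Tile 3: (0,2)->(0,2) = 0
Tile 4: (1,1)->(1,0) = 1
Tile 2: (1,2)->(0,1) = 2
Tile 7: (2,0)->(2,0) = 0
Tile 8: (2,1)->(2,1) = 0
Tile 6: (2,2)->(1,2) = 1
Sum: 0 + 1 + 0 + 1 + 2 + 0 + 0 + 1 = 5

Answer: 5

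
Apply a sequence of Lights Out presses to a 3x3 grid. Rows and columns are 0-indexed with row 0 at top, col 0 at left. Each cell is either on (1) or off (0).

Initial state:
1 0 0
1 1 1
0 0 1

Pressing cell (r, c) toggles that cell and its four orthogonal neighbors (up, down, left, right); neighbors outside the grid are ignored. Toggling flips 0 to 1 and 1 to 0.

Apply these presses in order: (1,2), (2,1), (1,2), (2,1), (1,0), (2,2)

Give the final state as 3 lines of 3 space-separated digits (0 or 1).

Answer: 0 0 0
0 0 0
1 1 0

Derivation:
After press 1 at (1,2):
1 0 1
1 0 0
0 0 0

After press 2 at (2,1):
1 0 1
1 1 0
1 1 1

After press 3 at (1,2):
1 0 0
1 0 1
1 1 0

After press 4 at (2,1):
1 0 0
1 1 1
0 0 1

After press 5 at (1,0):
0 0 0
0 0 1
1 0 1

After press 6 at (2,2):
0 0 0
0 0 0
1 1 0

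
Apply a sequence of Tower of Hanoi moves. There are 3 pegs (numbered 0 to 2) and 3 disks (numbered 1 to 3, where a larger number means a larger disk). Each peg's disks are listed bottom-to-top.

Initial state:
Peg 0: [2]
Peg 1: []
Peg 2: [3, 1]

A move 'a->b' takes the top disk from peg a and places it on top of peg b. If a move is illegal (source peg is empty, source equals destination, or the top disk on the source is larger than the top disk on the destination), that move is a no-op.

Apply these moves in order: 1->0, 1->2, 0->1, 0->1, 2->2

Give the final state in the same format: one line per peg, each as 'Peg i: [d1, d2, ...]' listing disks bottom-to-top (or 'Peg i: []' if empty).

After move 1 (1->0):
Peg 0: [2]
Peg 1: []
Peg 2: [3, 1]

After move 2 (1->2):
Peg 0: [2]
Peg 1: []
Peg 2: [3, 1]

After move 3 (0->1):
Peg 0: []
Peg 1: [2]
Peg 2: [3, 1]

After move 4 (0->1):
Peg 0: []
Peg 1: [2]
Peg 2: [3, 1]

After move 5 (2->2):
Peg 0: []
Peg 1: [2]
Peg 2: [3, 1]

Answer: Peg 0: []
Peg 1: [2]
Peg 2: [3, 1]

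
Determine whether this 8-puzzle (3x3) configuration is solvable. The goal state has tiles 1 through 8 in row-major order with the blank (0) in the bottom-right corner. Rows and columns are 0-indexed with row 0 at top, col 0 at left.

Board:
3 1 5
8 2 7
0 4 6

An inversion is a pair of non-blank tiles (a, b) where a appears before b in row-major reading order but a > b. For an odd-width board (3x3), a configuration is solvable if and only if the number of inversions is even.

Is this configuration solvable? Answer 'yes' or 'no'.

Inversions (pairs i<j in row-major order where tile[i] > tile[j] > 0): 10
10 is even, so the puzzle is solvable.

Answer: yes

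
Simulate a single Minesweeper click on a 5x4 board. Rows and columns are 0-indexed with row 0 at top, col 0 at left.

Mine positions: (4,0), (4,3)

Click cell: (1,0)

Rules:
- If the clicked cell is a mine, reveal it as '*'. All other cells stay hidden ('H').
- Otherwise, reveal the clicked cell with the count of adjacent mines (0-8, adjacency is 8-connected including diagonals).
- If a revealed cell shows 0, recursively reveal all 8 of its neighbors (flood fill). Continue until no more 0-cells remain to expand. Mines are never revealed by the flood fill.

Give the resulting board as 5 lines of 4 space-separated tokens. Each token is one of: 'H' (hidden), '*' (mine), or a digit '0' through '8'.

0 0 0 0
0 0 0 0
0 0 0 0
1 1 1 1
H H H H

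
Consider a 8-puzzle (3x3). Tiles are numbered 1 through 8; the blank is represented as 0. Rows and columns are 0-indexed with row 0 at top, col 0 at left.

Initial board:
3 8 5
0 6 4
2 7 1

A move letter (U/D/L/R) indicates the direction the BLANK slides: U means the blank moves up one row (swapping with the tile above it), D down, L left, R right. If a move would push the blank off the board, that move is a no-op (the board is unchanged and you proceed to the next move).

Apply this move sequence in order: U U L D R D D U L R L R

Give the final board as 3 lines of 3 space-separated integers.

After move 1 (U):
0 8 5
3 6 4
2 7 1

After move 2 (U):
0 8 5
3 6 4
2 7 1

After move 3 (L):
0 8 5
3 6 4
2 7 1

After move 4 (D):
3 8 5
0 6 4
2 7 1

After move 5 (R):
3 8 5
6 0 4
2 7 1

After move 6 (D):
3 8 5
6 7 4
2 0 1

After move 7 (D):
3 8 5
6 7 4
2 0 1

After move 8 (U):
3 8 5
6 0 4
2 7 1

After move 9 (L):
3 8 5
0 6 4
2 7 1

After move 10 (R):
3 8 5
6 0 4
2 7 1

After move 11 (L):
3 8 5
0 6 4
2 7 1

After move 12 (R):
3 8 5
6 0 4
2 7 1

Answer: 3 8 5
6 0 4
2 7 1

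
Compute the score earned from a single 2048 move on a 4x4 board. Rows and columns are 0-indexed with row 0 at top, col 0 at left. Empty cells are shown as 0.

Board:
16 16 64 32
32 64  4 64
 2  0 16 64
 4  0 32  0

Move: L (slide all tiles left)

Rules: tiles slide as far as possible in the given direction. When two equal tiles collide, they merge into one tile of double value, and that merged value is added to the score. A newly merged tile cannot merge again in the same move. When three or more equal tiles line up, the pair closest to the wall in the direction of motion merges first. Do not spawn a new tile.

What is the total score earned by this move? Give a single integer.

Answer: 32

Derivation:
Slide left:
row 0: [16, 16, 64, 32] -> [32, 64, 32, 0]  score +32 (running 32)
row 1: [32, 64, 4, 64] -> [32, 64, 4, 64]  score +0 (running 32)
row 2: [2, 0, 16, 64] -> [2, 16, 64, 0]  score +0 (running 32)
row 3: [4, 0, 32, 0] -> [4, 32, 0, 0]  score +0 (running 32)
Board after move:
32 64 32  0
32 64  4 64
 2 16 64  0
 4 32  0  0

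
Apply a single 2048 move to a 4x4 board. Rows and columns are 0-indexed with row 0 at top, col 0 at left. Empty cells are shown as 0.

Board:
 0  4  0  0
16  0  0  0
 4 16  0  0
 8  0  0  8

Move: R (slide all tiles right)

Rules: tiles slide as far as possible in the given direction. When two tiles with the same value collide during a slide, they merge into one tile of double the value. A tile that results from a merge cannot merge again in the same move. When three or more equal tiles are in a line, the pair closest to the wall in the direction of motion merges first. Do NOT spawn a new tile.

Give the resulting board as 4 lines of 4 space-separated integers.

Answer:  0  0  0  4
 0  0  0 16
 0  0  4 16
 0  0  0 16

Derivation:
Slide right:
row 0: [0, 4, 0, 0] -> [0, 0, 0, 4]
row 1: [16, 0, 0, 0] -> [0, 0, 0, 16]
row 2: [4, 16, 0, 0] -> [0, 0, 4, 16]
row 3: [8, 0, 0, 8] -> [0, 0, 0, 16]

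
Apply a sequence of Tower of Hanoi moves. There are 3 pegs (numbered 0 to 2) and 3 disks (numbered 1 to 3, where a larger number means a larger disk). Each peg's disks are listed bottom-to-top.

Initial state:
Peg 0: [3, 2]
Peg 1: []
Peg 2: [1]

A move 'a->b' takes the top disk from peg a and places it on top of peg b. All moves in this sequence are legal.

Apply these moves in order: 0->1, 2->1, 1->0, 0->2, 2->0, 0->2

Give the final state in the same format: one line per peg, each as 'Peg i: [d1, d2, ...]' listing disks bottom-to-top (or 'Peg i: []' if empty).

After move 1 (0->1):
Peg 0: [3]
Peg 1: [2]
Peg 2: [1]

After move 2 (2->1):
Peg 0: [3]
Peg 1: [2, 1]
Peg 2: []

After move 3 (1->0):
Peg 0: [3, 1]
Peg 1: [2]
Peg 2: []

After move 4 (0->2):
Peg 0: [3]
Peg 1: [2]
Peg 2: [1]

After move 5 (2->0):
Peg 0: [3, 1]
Peg 1: [2]
Peg 2: []

After move 6 (0->2):
Peg 0: [3]
Peg 1: [2]
Peg 2: [1]

Answer: Peg 0: [3]
Peg 1: [2]
Peg 2: [1]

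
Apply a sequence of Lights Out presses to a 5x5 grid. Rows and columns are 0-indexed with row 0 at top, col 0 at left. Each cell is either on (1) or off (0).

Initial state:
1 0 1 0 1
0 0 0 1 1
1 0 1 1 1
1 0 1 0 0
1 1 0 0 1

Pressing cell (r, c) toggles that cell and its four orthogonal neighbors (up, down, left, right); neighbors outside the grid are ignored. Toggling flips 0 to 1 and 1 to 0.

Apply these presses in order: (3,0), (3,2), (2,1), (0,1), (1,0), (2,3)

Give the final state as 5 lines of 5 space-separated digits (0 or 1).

Answer: 1 1 0 0 1
1 1 0 0 1
0 1 0 0 0
0 1 0 0 0
0 1 1 0 1

Derivation:
After press 1 at (3,0):
1 0 1 0 1
0 0 0 1 1
0 0 1 1 1
0 1 1 0 0
0 1 0 0 1

After press 2 at (3,2):
1 0 1 0 1
0 0 0 1 1
0 0 0 1 1
0 0 0 1 0
0 1 1 0 1

After press 3 at (2,1):
1 0 1 0 1
0 1 0 1 1
1 1 1 1 1
0 1 0 1 0
0 1 1 0 1

After press 4 at (0,1):
0 1 0 0 1
0 0 0 1 1
1 1 1 1 1
0 1 0 1 0
0 1 1 0 1

After press 5 at (1,0):
1 1 0 0 1
1 1 0 1 1
0 1 1 1 1
0 1 0 1 0
0 1 1 0 1

After press 6 at (2,3):
1 1 0 0 1
1 1 0 0 1
0 1 0 0 0
0 1 0 0 0
0 1 1 0 1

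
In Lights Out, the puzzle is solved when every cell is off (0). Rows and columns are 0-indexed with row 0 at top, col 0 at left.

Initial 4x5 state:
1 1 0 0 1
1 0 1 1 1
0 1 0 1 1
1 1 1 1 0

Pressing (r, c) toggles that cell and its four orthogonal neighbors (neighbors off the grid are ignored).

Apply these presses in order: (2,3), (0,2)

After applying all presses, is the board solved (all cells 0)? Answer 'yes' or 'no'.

After press 1 at (2,3):
1 1 0 0 1
1 0 1 0 1
0 1 1 0 0
1 1 1 0 0

After press 2 at (0,2):
1 0 1 1 1
1 0 0 0 1
0 1 1 0 0
1 1 1 0 0

Lights still on: 11

Answer: no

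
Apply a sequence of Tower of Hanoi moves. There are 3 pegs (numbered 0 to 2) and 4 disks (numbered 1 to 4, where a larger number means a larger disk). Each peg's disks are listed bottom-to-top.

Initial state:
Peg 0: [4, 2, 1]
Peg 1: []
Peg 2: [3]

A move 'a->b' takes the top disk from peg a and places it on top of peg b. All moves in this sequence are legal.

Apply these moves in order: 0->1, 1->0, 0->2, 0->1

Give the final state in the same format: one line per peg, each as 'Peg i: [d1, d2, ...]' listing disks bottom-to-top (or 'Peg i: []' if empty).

After move 1 (0->1):
Peg 0: [4, 2]
Peg 1: [1]
Peg 2: [3]

After move 2 (1->0):
Peg 0: [4, 2, 1]
Peg 1: []
Peg 2: [3]

After move 3 (0->2):
Peg 0: [4, 2]
Peg 1: []
Peg 2: [3, 1]

After move 4 (0->1):
Peg 0: [4]
Peg 1: [2]
Peg 2: [3, 1]

Answer: Peg 0: [4]
Peg 1: [2]
Peg 2: [3, 1]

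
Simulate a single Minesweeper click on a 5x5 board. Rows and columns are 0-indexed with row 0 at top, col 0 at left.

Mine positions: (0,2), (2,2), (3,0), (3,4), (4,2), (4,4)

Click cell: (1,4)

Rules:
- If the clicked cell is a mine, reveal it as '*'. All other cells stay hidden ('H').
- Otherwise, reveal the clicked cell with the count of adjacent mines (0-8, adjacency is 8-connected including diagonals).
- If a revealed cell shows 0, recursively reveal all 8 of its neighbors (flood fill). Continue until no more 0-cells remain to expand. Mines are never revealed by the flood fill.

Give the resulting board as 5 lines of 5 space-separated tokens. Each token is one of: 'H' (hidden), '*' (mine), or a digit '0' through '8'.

H H H 1 0
H H H 2 0
H H H 2 1
H H H H H
H H H H H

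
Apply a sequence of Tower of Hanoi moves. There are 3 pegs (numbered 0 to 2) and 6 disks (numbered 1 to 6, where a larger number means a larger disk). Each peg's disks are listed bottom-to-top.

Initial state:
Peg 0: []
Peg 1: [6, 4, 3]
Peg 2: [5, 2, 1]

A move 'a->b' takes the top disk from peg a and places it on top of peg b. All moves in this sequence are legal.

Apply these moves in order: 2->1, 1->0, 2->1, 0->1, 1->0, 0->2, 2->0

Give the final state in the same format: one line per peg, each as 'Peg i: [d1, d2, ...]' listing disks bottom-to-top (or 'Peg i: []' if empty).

After move 1 (2->1):
Peg 0: []
Peg 1: [6, 4, 3, 1]
Peg 2: [5, 2]

After move 2 (1->0):
Peg 0: [1]
Peg 1: [6, 4, 3]
Peg 2: [5, 2]

After move 3 (2->1):
Peg 0: [1]
Peg 1: [6, 4, 3, 2]
Peg 2: [5]

After move 4 (0->1):
Peg 0: []
Peg 1: [6, 4, 3, 2, 1]
Peg 2: [5]

After move 5 (1->0):
Peg 0: [1]
Peg 1: [6, 4, 3, 2]
Peg 2: [5]

After move 6 (0->2):
Peg 0: []
Peg 1: [6, 4, 3, 2]
Peg 2: [5, 1]

After move 7 (2->0):
Peg 0: [1]
Peg 1: [6, 4, 3, 2]
Peg 2: [5]

Answer: Peg 0: [1]
Peg 1: [6, 4, 3, 2]
Peg 2: [5]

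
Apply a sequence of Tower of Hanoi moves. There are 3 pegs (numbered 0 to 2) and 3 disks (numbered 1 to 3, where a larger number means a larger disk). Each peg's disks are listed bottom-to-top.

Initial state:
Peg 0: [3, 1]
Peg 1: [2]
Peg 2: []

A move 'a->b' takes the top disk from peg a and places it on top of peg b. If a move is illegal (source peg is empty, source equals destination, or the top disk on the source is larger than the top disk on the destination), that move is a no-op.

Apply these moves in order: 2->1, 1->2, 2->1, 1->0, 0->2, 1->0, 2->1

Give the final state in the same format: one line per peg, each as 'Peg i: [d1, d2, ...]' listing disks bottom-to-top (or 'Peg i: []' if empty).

Answer: Peg 0: [3, 2]
Peg 1: [1]
Peg 2: []

Derivation:
After move 1 (2->1):
Peg 0: [3, 1]
Peg 1: [2]
Peg 2: []

After move 2 (1->2):
Peg 0: [3, 1]
Peg 1: []
Peg 2: [2]

After move 3 (2->1):
Peg 0: [3, 1]
Peg 1: [2]
Peg 2: []

After move 4 (1->0):
Peg 0: [3, 1]
Peg 1: [2]
Peg 2: []

After move 5 (0->2):
Peg 0: [3]
Peg 1: [2]
Peg 2: [1]

After move 6 (1->0):
Peg 0: [3, 2]
Peg 1: []
Peg 2: [1]

After move 7 (2->1):
Peg 0: [3, 2]
Peg 1: [1]
Peg 2: []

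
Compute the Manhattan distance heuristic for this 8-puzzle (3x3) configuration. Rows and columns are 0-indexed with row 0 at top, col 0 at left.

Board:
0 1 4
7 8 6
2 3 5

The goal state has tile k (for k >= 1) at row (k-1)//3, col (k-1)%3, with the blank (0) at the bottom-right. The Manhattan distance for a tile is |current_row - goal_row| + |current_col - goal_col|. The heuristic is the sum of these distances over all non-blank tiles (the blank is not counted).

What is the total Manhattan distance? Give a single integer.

Tile 1: (0,1)->(0,0) = 1
Tile 4: (0,2)->(1,0) = 3
Tile 7: (1,0)->(2,0) = 1
Tile 8: (1,1)->(2,1) = 1
Tile 6: (1,2)->(1,2) = 0
Tile 2: (2,0)->(0,1) = 3
Tile 3: (2,1)->(0,2) = 3
Tile 5: (2,2)->(1,1) = 2
Sum: 1 + 3 + 1 + 1 + 0 + 3 + 3 + 2 = 14

Answer: 14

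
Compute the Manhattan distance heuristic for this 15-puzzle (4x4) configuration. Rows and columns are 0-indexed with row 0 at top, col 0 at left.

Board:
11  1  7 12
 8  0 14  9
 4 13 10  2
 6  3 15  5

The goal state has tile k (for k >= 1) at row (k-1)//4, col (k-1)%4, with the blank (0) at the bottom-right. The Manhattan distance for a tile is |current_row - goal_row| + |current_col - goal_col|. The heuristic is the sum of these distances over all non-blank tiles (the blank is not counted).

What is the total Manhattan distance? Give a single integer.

Tile 11: at (0,0), goal (2,2), distance |0-2|+|0-2| = 4
Tile 1: at (0,1), goal (0,0), distance |0-0|+|1-0| = 1
Tile 7: at (0,2), goal (1,2), distance |0-1|+|2-2| = 1
Tile 12: at (0,3), goal (2,3), distance |0-2|+|3-3| = 2
Tile 8: at (1,0), goal (1,3), distance |1-1|+|0-3| = 3
Tile 14: at (1,2), goal (3,1), distance |1-3|+|2-1| = 3
Tile 9: at (1,3), goal (2,0), distance |1-2|+|3-0| = 4
Tile 4: at (2,0), goal (0,3), distance |2-0|+|0-3| = 5
Tile 13: at (2,1), goal (3,0), distance |2-3|+|1-0| = 2
Tile 10: at (2,2), goal (2,1), distance |2-2|+|2-1| = 1
Tile 2: at (2,3), goal (0,1), distance |2-0|+|3-1| = 4
Tile 6: at (3,0), goal (1,1), distance |3-1|+|0-1| = 3
Tile 3: at (3,1), goal (0,2), distance |3-0|+|1-2| = 4
Tile 15: at (3,2), goal (3,2), distance |3-3|+|2-2| = 0
Tile 5: at (3,3), goal (1,0), distance |3-1|+|3-0| = 5
Sum: 4 + 1 + 1 + 2 + 3 + 3 + 4 + 5 + 2 + 1 + 4 + 3 + 4 + 0 + 5 = 42

Answer: 42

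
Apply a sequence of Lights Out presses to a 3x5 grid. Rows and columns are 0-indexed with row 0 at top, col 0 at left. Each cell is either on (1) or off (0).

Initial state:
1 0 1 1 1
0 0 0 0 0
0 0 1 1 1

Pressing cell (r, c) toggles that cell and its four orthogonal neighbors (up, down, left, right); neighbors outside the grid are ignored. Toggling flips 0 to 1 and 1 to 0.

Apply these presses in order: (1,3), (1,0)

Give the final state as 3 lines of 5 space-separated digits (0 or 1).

Answer: 0 0 1 0 1
1 1 1 1 1
1 0 1 0 1

Derivation:
After press 1 at (1,3):
1 0 1 0 1
0 0 1 1 1
0 0 1 0 1

After press 2 at (1,0):
0 0 1 0 1
1 1 1 1 1
1 0 1 0 1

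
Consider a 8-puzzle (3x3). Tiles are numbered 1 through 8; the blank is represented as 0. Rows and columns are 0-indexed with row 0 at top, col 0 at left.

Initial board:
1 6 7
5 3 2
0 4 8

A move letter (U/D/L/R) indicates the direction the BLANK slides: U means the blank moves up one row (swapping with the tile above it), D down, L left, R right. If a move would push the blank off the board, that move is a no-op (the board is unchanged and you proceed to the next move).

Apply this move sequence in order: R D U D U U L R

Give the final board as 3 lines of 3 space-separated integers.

After move 1 (R):
1 6 7
5 3 2
4 0 8

After move 2 (D):
1 6 7
5 3 2
4 0 8

After move 3 (U):
1 6 7
5 0 2
4 3 8

After move 4 (D):
1 6 7
5 3 2
4 0 8

After move 5 (U):
1 6 7
5 0 2
4 3 8

After move 6 (U):
1 0 7
5 6 2
4 3 8

After move 7 (L):
0 1 7
5 6 2
4 3 8

After move 8 (R):
1 0 7
5 6 2
4 3 8

Answer: 1 0 7
5 6 2
4 3 8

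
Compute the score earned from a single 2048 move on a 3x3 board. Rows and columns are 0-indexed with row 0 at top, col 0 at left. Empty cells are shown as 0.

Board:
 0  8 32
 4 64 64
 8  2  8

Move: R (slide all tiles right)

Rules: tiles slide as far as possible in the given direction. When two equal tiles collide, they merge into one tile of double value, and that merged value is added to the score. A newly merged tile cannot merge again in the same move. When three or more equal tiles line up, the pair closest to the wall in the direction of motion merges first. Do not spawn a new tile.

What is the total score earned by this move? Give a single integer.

Slide right:
row 0: [0, 8, 32] -> [0, 8, 32]  score +0 (running 0)
row 1: [4, 64, 64] -> [0, 4, 128]  score +128 (running 128)
row 2: [8, 2, 8] -> [8, 2, 8]  score +0 (running 128)
Board after move:
  0   8  32
  0   4 128
  8   2   8

Answer: 128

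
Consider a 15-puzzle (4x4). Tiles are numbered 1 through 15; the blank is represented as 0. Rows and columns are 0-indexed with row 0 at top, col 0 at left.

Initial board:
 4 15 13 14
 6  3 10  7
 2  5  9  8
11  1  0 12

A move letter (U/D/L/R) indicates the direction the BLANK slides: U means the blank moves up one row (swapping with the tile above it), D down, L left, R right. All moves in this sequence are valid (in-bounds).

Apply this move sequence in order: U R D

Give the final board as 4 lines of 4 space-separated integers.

Answer:  4 15 13 14
 6  3 10  7
 2  5  8 12
11  1  9  0

Derivation:
After move 1 (U):
 4 15 13 14
 6  3 10  7
 2  5  0  8
11  1  9 12

After move 2 (R):
 4 15 13 14
 6  3 10  7
 2  5  8  0
11  1  9 12

After move 3 (D):
 4 15 13 14
 6  3 10  7
 2  5  8 12
11  1  9  0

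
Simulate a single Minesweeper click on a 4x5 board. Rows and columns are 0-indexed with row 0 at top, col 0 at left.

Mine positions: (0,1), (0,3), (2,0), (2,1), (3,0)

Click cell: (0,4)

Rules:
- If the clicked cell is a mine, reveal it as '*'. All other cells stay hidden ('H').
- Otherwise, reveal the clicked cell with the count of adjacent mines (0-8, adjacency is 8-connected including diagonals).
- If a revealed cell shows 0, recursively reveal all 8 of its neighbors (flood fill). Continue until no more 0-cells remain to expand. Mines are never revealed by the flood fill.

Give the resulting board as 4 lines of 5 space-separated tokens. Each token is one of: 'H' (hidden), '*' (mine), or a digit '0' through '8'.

H H H H 1
H H H H H
H H H H H
H H H H H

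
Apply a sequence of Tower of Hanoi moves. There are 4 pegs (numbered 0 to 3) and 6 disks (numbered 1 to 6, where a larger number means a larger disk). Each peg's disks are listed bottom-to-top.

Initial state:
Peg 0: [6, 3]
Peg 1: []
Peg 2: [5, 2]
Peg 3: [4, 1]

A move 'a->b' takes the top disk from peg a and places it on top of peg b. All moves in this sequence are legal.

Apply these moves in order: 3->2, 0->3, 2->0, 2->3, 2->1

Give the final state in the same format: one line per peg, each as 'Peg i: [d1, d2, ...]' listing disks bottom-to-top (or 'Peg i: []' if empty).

After move 1 (3->2):
Peg 0: [6, 3]
Peg 1: []
Peg 2: [5, 2, 1]
Peg 3: [4]

After move 2 (0->3):
Peg 0: [6]
Peg 1: []
Peg 2: [5, 2, 1]
Peg 3: [4, 3]

After move 3 (2->0):
Peg 0: [6, 1]
Peg 1: []
Peg 2: [5, 2]
Peg 3: [4, 3]

After move 4 (2->3):
Peg 0: [6, 1]
Peg 1: []
Peg 2: [5]
Peg 3: [4, 3, 2]

After move 5 (2->1):
Peg 0: [6, 1]
Peg 1: [5]
Peg 2: []
Peg 3: [4, 3, 2]

Answer: Peg 0: [6, 1]
Peg 1: [5]
Peg 2: []
Peg 3: [4, 3, 2]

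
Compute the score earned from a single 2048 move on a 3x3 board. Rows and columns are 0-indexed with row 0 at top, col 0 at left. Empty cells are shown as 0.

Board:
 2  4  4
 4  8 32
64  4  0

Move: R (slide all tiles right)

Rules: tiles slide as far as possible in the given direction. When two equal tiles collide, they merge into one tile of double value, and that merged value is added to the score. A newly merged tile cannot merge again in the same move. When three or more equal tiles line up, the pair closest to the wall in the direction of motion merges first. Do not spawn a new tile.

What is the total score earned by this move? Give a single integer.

Slide right:
row 0: [2, 4, 4] -> [0, 2, 8]  score +8 (running 8)
row 1: [4, 8, 32] -> [4, 8, 32]  score +0 (running 8)
row 2: [64, 4, 0] -> [0, 64, 4]  score +0 (running 8)
Board after move:
 0  2  8
 4  8 32
 0 64  4

Answer: 8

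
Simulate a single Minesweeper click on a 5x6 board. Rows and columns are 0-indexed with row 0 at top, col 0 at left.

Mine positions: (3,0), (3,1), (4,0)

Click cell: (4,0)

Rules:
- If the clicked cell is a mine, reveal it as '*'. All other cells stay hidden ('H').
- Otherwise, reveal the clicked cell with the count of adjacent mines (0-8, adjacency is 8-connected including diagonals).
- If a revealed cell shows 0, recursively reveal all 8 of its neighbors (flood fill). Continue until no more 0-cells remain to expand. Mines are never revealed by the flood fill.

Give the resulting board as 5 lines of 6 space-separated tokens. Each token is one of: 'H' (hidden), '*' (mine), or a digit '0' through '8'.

H H H H H H
H H H H H H
H H H H H H
H H H H H H
* H H H H H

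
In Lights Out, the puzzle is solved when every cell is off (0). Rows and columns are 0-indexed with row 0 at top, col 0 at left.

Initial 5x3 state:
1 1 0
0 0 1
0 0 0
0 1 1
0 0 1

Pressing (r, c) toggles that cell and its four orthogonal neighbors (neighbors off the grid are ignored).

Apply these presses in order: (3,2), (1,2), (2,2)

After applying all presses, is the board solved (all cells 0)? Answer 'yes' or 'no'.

After press 1 at (3,2):
1 1 0
0 0 1
0 0 1
0 0 0
0 0 0

After press 2 at (1,2):
1 1 1
0 1 0
0 0 0
0 0 0
0 0 0

After press 3 at (2,2):
1 1 1
0 1 1
0 1 1
0 0 1
0 0 0

Lights still on: 8

Answer: no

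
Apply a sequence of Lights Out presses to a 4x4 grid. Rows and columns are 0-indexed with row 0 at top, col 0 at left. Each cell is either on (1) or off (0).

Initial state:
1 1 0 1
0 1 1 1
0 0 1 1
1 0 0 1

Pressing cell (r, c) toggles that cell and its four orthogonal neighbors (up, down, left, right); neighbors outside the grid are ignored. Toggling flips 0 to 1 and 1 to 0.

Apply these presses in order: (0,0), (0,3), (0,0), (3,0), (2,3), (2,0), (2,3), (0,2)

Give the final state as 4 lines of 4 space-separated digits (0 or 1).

Answer: 1 0 0 1
1 1 0 0
0 1 1 1
1 1 0 1

Derivation:
After press 1 at (0,0):
0 0 0 1
1 1 1 1
0 0 1 1
1 0 0 1

After press 2 at (0,3):
0 0 1 0
1 1 1 0
0 0 1 1
1 0 0 1

After press 3 at (0,0):
1 1 1 0
0 1 1 0
0 0 1 1
1 0 0 1

After press 4 at (3,0):
1 1 1 0
0 1 1 0
1 0 1 1
0 1 0 1

After press 5 at (2,3):
1 1 1 0
0 1 1 1
1 0 0 0
0 1 0 0

After press 6 at (2,0):
1 1 1 0
1 1 1 1
0 1 0 0
1 1 0 0

After press 7 at (2,3):
1 1 1 0
1 1 1 0
0 1 1 1
1 1 0 1

After press 8 at (0,2):
1 0 0 1
1 1 0 0
0 1 1 1
1 1 0 1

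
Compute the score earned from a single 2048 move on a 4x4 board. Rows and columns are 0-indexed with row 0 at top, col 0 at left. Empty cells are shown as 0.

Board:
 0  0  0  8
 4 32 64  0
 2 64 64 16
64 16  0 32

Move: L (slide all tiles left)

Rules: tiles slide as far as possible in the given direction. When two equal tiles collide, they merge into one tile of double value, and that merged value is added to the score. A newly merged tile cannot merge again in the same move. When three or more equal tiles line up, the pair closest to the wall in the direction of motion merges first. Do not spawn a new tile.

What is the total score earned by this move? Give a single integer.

Slide left:
row 0: [0, 0, 0, 8] -> [8, 0, 0, 0]  score +0 (running 0)
row 1: [4, 32, 64, 0] -> [4, 32, 64, 0]  score +0 (running 0)
row 2: [2, 64, 64, 16] -> [2, 128, 16, 0]  score +128 (running 128)
row 3: [64, 16, 0, 32] -> [64, 16, 32, 0]  score +0 (running 128)
Board after move:
  8   0   0   0
  4  32  64   0
  2 128  16   0
 64  16  32   0

Answer: 128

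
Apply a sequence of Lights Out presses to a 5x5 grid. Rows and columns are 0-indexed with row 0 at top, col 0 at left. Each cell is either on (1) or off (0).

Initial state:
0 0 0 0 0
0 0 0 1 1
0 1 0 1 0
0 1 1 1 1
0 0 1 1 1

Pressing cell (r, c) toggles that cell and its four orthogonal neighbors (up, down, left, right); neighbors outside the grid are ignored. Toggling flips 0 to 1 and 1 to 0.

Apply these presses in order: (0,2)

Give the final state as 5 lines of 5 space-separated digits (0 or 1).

Answer: 0 1 1 1 0
0 0 1 1 1
0 1 0 1 0
0 1 1 1 1
0 0 1 1 1

Derivation:
After press 1 at (0,2):
0 1 1 1 0
0 0 1 1 1
0 1 0 1 0
0 1 1 1 1
0 0 1 1 1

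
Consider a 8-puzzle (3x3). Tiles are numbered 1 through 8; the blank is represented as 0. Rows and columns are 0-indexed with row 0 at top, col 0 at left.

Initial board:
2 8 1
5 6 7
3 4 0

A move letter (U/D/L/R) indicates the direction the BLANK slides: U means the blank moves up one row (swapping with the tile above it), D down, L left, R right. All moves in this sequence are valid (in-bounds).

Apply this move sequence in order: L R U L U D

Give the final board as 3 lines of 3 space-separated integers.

After move 1 (L):
2 8 1
5 6 7
3 0 4

After move 2 (R):
2 8 1
5 6 7
3 4 0

After move 3 (U):
2 8 1
5 6 0
3 4 7

After move 4 (L):
2 8 1
5 0 6
3 4 7

After move 5 (U):
2 0 1
5 8 6
3 4 7

After move 6 (D):
2 8 1
5 0 6
3 4 7

Answer: 2 8 1
5 0 6
3 4 7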